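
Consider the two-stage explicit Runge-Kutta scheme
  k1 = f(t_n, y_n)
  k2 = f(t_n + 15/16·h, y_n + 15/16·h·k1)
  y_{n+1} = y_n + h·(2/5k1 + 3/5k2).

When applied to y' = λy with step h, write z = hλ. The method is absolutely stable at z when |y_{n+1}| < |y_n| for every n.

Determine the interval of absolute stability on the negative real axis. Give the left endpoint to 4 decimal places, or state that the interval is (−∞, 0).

Set f=λy, z=hλ:
  k1=λy_n ⇒ h·k1=z·y_n;  k2=λ(1+15/16z)y_n ⇒ h·k2=z(1+15/16z)y_n
  y_{n+1}/y_n = 1 + 2/5z + 3/5z(1+15/16z) = 1 + z + 9/16z²
  R(z) = 1 + z + 9/16z².

Need |R(x)|<1, x<0.
x=-0.4: |R|=0.6900
R=1: x+9/16x²=0 ⇒ x=−16/9=-1.7778; min R=1−1/(4·9/16)=0.5556>−1
Confirm numerically:
  x=-1.478: |R|=0.75077 <1
  x=-1.449: |R|=0.73203 <1
  x=-1.323: |R|=0.66156 <1
  x=-1.001: |R|=0.56263 <1
  x=-2.321: |R|=1.70921 >1
  x=-2.136: |R|=1.43040 >1
  x=-1.858: |R|=1.08384 >1
Stable set (-1.7778, 0).

(-1.7778, 0).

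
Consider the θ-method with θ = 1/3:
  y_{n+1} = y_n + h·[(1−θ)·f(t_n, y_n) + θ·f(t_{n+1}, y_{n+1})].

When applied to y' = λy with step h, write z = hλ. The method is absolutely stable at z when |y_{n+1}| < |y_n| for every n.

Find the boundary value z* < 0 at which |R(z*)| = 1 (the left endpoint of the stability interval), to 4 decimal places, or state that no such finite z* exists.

left endpoint -6.0000.

Set f=λy, z=hλ:
  y_{n+1} = y_n + z·[2/3·y_n + 1/3·y_{n+1}] ⇒ (1 − 1/3z)y_{n+1} = (1 + 2/3z)y_n
  so R(z) = (1 + 2/3z)/(1 − 1/3z).

Solve |R(x)|<1 on ℝ⁻.
x=-0.32: |R|=0.7108
R=−1: 1+2/3x = −1+1/3x ⇒ -1/3x=2 ⇒ x=2/(-1/3)=-6.0000
Confirm numerically:
  x=-5.867: |R|=0.98500 <1
  x=-3.667: |R|=0.65007 <1
  x=-2.994: |R|=0.49850 <1
  x=-2.872: |R|=0.46730 <1
  x=-6.412: |R|=1.04377 >1
  x=-6.037: |R|=1.00409 >1
So |R|<1 on (-6.0000, 0).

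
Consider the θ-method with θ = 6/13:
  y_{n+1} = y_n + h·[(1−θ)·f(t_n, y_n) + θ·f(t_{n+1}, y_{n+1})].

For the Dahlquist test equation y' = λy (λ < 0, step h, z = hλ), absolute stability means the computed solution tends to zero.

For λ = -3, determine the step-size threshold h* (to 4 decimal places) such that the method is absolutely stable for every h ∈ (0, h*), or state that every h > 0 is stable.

With y'=λy (z=hλ):
  y_{n+1} = y_n + z·[7/13·y_n + 6/13·y_{n+1}] ⇒ (1 − 6/13z)y_{n+1} = (1 + 7/13z)y_n
  R(z) = (1 + 7/13z)/(1 − 6/13z).

Solve |R(x)|<1 on ℝ⁻.
x=-1.57: |R|=0.0897
R=−1: 1+7/13x = −1+6/13x ⇒ -1/13x=2 ⇒ x=2/(-1/13)=-26.0000
Confirm numerically:
  x=-22.673: |R|=0.97768 <1
  x=-21.198: |R|=0.96575 <1
  x=-13.579: |R|=0.86852 <1
  x=-26.537: |R|=1.00312 >1
  x=-26.098: |R|=1.00058 >1
Stable set (-26.0000, 0).

(-26.0000,0); λ=-3 ⇒ h* = (26)/3 = 8.6667.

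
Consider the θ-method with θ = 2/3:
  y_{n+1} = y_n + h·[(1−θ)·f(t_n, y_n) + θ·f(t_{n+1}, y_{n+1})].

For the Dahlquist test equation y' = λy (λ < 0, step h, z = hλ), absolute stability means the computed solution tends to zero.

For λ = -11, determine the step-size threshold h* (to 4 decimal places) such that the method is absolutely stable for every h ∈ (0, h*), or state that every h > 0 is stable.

(−∞, 0) — no finite endpoint. Any h>0 works for λ=-11.

Set f=λy, z=hλ:
  y_{n+1} = y_n + z·[1/3·y_n + 2/3·y_{n+1}] ⇒ (1 − 2/3z)y_{n+1} = (1 + 1/3z)y_n
  Hence R(z) = (1 + 1/3z)/(1 − 2/3z).

Need |R(x)|<1, x<0.
x=-1.46: |R|=0.2601
x=-2: |R|=0.1429
x=-10: |R|=0.3043
x=-100: |R|=0.4778
θ=2/3≥1/2 ⇒ |1+1/3x|<|1−2/3x| ∀x<0 ⇒ stable on all of ℝ⁻.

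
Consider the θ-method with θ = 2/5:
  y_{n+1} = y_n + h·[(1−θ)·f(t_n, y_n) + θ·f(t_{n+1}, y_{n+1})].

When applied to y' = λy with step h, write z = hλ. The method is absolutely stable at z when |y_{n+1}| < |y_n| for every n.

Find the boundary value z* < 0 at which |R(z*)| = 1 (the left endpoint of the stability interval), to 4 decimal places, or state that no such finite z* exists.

z* = -10.0000.

On y'=λy, z=hλ:
  y_{n+1} = y_n + z·[3/5·y_n + 2/5·y_{n+1}] ⇒ (1 − 2/5z)y_{n+1} = (1 + 3/5z)y_n
  Hence R(z) = (1 + 3/5z)/(1 − 2/5z).

Boundary: |R(x)|=1, x<0.
x=-1.34: |R|=0.1276
R=−1: 1+3/5x = −1+2/5x ⇒ -1/5x=2 ⇒ x=2/(-1/5)=-10.0000
Confirm numerically:
  x=-9.402: |R|=0.97488 <1
  x=-5.264: |R|=0.69500 <1
  x=-4.444: |R|=0.59994 <1
  x=-4.166: |R|=0.56241 <1
  x=-10.481: |R|=1.01853 >1
  x=-10.175: |R|=1.00690 >1
Interval (-10.0000, 0).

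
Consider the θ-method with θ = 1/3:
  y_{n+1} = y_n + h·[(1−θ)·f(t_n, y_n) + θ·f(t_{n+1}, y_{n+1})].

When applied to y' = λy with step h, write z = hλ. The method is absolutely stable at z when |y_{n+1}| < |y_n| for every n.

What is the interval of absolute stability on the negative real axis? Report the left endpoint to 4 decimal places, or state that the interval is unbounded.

Set f=λy, z=hλ:
  y_{n+1} = y_n + z·[2/3·y_n + 1/3·y_{n+1}] ⇒ (1 − 1/3z)y_{n+1} = (1 + 2/3z)y_n
  ⇒ R(z) = (1 + 2/3z)/(1 − 1/3z).

Find x<0 with |R(x)|<1.
x=-0.76: |R|=0.3936
R=−1: 1+2/3x = −1+1/3x ⇒ -1/3x=2 ⇒ x=2/(-1/3)=-6.0000
Confirm numerically:
  x=-4.998: |R|=0.87472 <1
  x=-4.927: |R|=0.86464 <1
  x=-3.714: |R|=0.65952 <1
  x=-2.662: |R|=0.41046 <1
  x=-6.325: |R|=1.03485 >1
  x=-6.275: |R|=1.02965 >1
  x=-6.111: |R|=1.01218 >1
Stable set (-6.0000, 0).

z∈(-6.0000,0).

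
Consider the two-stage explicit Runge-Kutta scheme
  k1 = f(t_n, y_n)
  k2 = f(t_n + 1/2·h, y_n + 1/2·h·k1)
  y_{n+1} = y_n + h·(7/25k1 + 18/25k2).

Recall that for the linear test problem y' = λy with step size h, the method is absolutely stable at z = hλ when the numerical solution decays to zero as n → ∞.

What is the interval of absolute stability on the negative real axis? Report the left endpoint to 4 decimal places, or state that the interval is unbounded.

Set f=λy, z=hλ:
  k1=λy_n ⇒ h·k1=z·y_n;  k2=λ(1+1/2z)y_n ⇒ h·k2=z(1+1/2z)y_n
  y_{n+1}/y_n = 1 + 7/25z + 18/25z(1+1/2z) = 1 + z + 9/25z²
  so R(z) = 1 + z + 9/25z².

Find x<0 with |R(x)|<1.
x=-0.81: |R|=0.4262
R=1: x+9/25x²=0 ⇒ x=−25/9=-2.7778; min R=1−1/(4·9/25)=0.3056>−1
Confirm numerically:
  x=-2.167: |R|=0.52352 <1
  x=-1.263: |R|=0.31126 <1
  x=-1.152: |R|=0.32576 <1
  x=-3.022: |R|=1.26569 >1
  x=-2.928: |R|=1.15835 >1
So |R|<1 on (-2.7778, 0).

(-2.7778, 0).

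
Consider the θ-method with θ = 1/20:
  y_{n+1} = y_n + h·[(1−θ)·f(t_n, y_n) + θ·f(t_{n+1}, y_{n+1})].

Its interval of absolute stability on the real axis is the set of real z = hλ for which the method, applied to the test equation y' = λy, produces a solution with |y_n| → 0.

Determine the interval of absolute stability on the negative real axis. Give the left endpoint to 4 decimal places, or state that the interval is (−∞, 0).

(-2.2222, 0).

On y'=λy, z=hλ:
  y_{n+1} = y_n + z·[19/20·y_n + 1/20·y_{n+1}] ⇒ (1 − 1/20z)y_{n+1} = (1 + 19/20z)y_n
  so R(z) = (1 + 19/20z)/(1 − 1/20z).

Need |R(x)|<1, x<0.
x=-1.41: |R|=0.3171
R=−1: 1+19/20x = −1+1/20x ⇒ -9/10x=2 ⇒ x=2/(-9/10)=-2.2222
Confirm numerically:
  x=-2.168: |R|=0.95597 <1
  x=-2.018: |R|=0.83305 <1
  x=-1.793: |R|=0.64548 <1
  x=-1.714: |R|=0.57870 <1
  x=-2.816: |R|=1.46844 >1
  x=-2.390: |R|=1.13488 >1
Stable set (-2.2222, 0).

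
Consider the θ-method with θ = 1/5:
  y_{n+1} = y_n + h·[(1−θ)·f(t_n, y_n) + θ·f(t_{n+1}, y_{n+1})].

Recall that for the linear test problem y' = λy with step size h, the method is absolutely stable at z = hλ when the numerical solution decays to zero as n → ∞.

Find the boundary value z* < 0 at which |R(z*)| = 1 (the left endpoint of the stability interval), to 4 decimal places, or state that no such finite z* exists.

On y'=λy, z=hλ:
  y_{n+1} = y_n + z·[4/5·y_n + 1/5·y_{n+1}] ⇒ (1 − 1/5z)y_{n+1} = (1 + 4/5z)y_n
  R(z) = (1 + 4/5z)/(1 − 1/5z).

Need |R(x)|<1, x<0.
x=-0.35: |R|=0.6729
R=−1: 1+4/5x = −1+1/5x ⇒ -3/5x=2 ⇒ x=2/(-3/5)=-3.3333
Confirm numerically:
  x=-2.547: |R|=0.68743 <1
  x=-1.717: |R|=0.27810 <1
  x=-1.576: |R|=0.19830 <1
  x=-3.700: |R|=1.12644 >1
  x=-3.652: |R|=1.11049 >1
Interval (-3.3333, 0).

z* = -3.3333.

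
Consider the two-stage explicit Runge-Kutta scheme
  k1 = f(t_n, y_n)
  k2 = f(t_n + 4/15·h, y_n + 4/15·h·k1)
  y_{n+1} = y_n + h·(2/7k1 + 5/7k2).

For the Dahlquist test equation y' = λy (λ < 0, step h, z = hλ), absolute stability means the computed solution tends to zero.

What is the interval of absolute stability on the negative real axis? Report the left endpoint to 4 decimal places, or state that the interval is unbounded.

With y'=λy (z=hλ):
  k1=λy_n ⇒ h·k1=z·y_n;  k2=λ(1+4/15z)y_n ⇒ h·k2=z(1+4/15z)y_n
  y_{n+1}/y_n = 1 + 2/7z + 5/7z(1+4/15z) = 1 + z + 4/21z²
  Hence R(z) = 1 + z + 4/21z².

Solve |R(x)|<1 on ℝ⁻.
x=-1.72: |R|=0.1565
R=1: x+4/21x²=0 ⇒ x=−21/4=-5.2500; min R=1−1/(4·4/21)=-0.3125>−1
Confirm numerically:
  x=-3.102: |R|=0.26916 <1
  x=-3.076: |R|=0.27376 <1
  x=-2.415: |R|=0.30410 <1
  x=-5.584: |R|=1.35525 >1
  x=-5.354: |R|=1.10606 >1
Interval (-5.2500, 0).

(-5.2500, 0).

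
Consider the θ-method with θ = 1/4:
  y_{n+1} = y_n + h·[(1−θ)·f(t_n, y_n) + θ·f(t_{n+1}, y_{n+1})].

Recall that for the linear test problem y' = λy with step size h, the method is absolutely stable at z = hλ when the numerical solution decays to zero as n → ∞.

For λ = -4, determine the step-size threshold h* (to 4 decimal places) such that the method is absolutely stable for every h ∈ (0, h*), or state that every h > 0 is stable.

(-4.0000,0); λ=-4 ⇒ h* = (4)/4 = 1.0000.

With y'=λy (z=hλ):
  y_{n+1} = y_n + z·[3/4·y_n + 1/4·y_{n+1}] ⇒ (1 − 1/4z)y_{n+1} = (1 + 3/4z)y_n
  R(z) = (1 + 3/4z)/(1 − 1/4z).

Boundary: |R(x)|=1, x<0.
x=-1.72: |R|=0.2028
R=−1: 1+3/4x = −1+1/4x ⇒ -1/2x=2 ⇒ x=2/(-1/2)=-4.0000
Confirm numerically:
  x=-3.600: |R|=0.89474 <1
  x=-2.857: |R|=0.66662 <1
  x=-1.775: |R|=0.22944 <1
  x=-1.722: |R|=0.20377 <1
  x=-4.443: |R|=1.10494 >1
  x=-4.072: |R|=1.01784 >1
Interval (-4.0000, 0).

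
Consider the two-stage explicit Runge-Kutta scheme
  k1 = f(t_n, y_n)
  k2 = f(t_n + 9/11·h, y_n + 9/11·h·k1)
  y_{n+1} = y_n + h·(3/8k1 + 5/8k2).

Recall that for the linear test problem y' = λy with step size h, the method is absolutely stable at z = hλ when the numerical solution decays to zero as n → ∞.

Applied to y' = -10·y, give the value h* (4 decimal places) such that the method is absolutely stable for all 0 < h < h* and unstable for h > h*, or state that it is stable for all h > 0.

Test eqn y'=λy, z=hλ:
  k1=λy_n ⇒ h·k1=z·y_n;  k2=λ(1+9/11z)y_n ⇒ h·k2=z(1+9/11z)y_n
  y_{n+1}/y_n = 1 + 3/8z + 5/8z(1+9/11z) = 1 + z + 45/88z²
  R(z) = 1 + z + 45/88z².

Solve |R(x)|<1 on ℝ⁻.
x=-0.44: |R|=0.6590
R=1: x+45/88x²=0 ⇒ x=−88/45=-1.9556; min R=1−1/(4·45/88)=0.5111>−1
Confirm numerically:
  x=-1.550: |R|=0.67855 <1
  x=-1.022: |R|=0.51211 <1
  x=-1.014: |R|=0.51178 <1
  x=-0.794: |R|=0.52838 <1
  x=-2.492: |R|=1.68360 >1
  x=-2.258: |R|=1.34922 >1
  x=-2.187: |R|=1.25884 >1
Interval (-1.9556, 0).

(-1.9556,0); λ=-10 ⇒ h* = (88/45)/10 = 0.1956.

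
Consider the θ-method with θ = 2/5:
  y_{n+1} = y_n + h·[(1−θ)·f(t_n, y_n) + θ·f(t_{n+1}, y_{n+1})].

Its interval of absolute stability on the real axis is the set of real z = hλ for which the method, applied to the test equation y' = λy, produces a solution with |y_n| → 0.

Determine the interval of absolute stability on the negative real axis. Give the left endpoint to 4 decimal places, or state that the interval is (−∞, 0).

Set f=λy, z=hλ:
  y_{n+1} = y_n + z·[3/5·y_n + 2/5·y_{n+1}] ⇒ (1 − 2/5z)y_{n+1} = (1 + 3/5z)y_n
  Hence R(z) = (1 + 3/5z)/(1 − 2/5z).

Find x<0 with |R(x)|<1.
x=-0.4: |R|=0.6552
R=−1: 1+3/5x = −1+2/5x ⇒ -1/5x=2 ⇒ x=2/(-1/5)=-10.0000
Confirm numerically:
  x=-9.171: |R|=0.96448 <1
  x=-6.848: |R|=0.83141 <1
  x=-5.698: |R|=0.73762 <1
  x=-4.386: |R|=0.59236 <1
  x=-10.471: |R|=1.01816 >1
  x=-10.201: |R|=1.00791 >1
  x=-10.188: |R|=1.00741 >1
So |R|<1 on (-10.0000, 0).

z∈(-10.0000,0).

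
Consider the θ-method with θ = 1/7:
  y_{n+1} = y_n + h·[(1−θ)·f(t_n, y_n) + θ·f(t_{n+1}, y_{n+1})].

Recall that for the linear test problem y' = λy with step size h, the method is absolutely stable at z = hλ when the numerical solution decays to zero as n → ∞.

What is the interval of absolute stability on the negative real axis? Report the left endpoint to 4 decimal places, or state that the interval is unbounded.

Test eqn y'=λy, z=hλ:
  y_{n+1} = y_n + z·[6/7·y_n + 1/7·y_{n+1}] ⇒ (1 − 1/7z)y_{n+1} = (1 + 6/7z)y_n
  so R(z) = (1 + 6/7z)/(1 − 1/7z).

Boundary: |R(x)|=1, x<0.
x=-1.68: |R|=0.3548
R=−1: 1+6/7x = −1+1/7x ⇒ -5/7x=2 ⇒ x=2/(-5/7)=-2.8000
Confirm numerically:
  x=-2.392: |R|=0.78279 <1
  x=-2.257: |R|=0.70671 <1
  x=-1.606: |R|=0.30630 <1
  x=-3.198: |R|=1.19514 >1
  x=-2.848: |R|=1.02437 >1
  x=-2.824: |R|=1.01221 >1
Stable set (-2.8000, 0).

z∈(-2.8000,0).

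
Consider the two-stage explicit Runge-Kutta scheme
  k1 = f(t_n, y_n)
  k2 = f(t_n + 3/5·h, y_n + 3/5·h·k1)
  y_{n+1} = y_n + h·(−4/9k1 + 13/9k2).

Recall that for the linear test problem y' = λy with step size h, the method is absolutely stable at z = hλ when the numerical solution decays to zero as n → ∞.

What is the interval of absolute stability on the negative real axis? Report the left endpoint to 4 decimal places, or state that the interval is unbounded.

With y'=λy (z=hλ):
  k1=λy_n ⇒ h·k1=z·y_n;  k2=λ(1+3/5z)y_n ⇒ h·k2=z(1+3/5z)y_n
  y_{n+1}/y_n = 1 − 4/9z + 13/9z(1+3/5z) = 1 + z + 13/15z²
  Hence R(z) = 1 + z + 13/15z².

Solve |R(x)|<1 on ℝ⁻.
x=-1.29: |R|=1.1522
R=1: x+13/15x²=0 ⇒ x=−15/13=-1.1538; min R=1−1/(4·13/15)=0.7115>−1
Confirm numerically:
  x=-0.916: |R|=0.81118 <1
  x=-0.893: |R|=0.79812 <1
  x=-0.756: |R|=0.73933 <1
  x=-0.511: |R|=0.71530 <1
  x=-1.629: |R|=1.67082 >1
  x=-1.608: |R|=1.63291 >1
Interval (-1.1538, 0).

(-1.1538, 0).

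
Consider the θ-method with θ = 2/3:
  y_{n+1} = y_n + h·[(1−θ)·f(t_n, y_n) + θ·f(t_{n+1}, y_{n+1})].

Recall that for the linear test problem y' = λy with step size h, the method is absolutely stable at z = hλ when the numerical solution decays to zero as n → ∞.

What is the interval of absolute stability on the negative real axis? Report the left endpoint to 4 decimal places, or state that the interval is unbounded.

interval (−∞, 0).

On y'=λy, z=hλ:
  y_{n+1} = y_n + z·[1/3·y_n + 2/3·y_{n+1}] ⇒ (1 − 2/3z)y_{n+1} = (1 + 1/3z)y_n
  ⇒ R(z) = (1 + 1/3z)/(1 − 2/3z).

Find x<0 with |R(x)|<1.
x=-1.08: |R|=0.3721
x=-2: |R|=0.1429
x=-10: |R|=0.3043
x=-100: |R|=0.4778
θ=2/3≥1/2 ⇒ |1+1/3x|<|1−2/3x| ∀x<0 ⇒ stable on all of ℝ⁻.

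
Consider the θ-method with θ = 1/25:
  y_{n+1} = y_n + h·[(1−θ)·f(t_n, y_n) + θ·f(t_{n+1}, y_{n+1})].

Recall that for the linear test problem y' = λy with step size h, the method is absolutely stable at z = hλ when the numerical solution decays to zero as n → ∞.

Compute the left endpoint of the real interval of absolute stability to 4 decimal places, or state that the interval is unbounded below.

Set f=λy, z=hλ:
  y_{n+1} = y_n + z·[24/25·y_n + 1/25·y_{n+1}] ⇒ (1 − 1/25z)y_{n+1} = (1 + 24/25z)y_n
  Hence R(z) = (1 + 24/25z)/(1 − 1/25z).

Solve |R(x)|<1 on ℝ⁻.
x=-0.92: |R|=0.1127
R=−1: 1+24/25x = −1+1/25x ⇒ -23/25x=2 ⇒ x=2/(-23/25)=-2.1739
Confirm numerically:
  x=-2.030: |R|=0.87754 <1
  x=-1.788: |R|=0.66866 <1
  x=-1.327: |R|=0.26011 <1
  x=-1.296: |R|=0.23213 <1
  x=-2.362: |R|=1.15810 >1
  x=-2.232: |R|=1.04906 >1
Interval (-2.1739, 0).

z* = -2.1739.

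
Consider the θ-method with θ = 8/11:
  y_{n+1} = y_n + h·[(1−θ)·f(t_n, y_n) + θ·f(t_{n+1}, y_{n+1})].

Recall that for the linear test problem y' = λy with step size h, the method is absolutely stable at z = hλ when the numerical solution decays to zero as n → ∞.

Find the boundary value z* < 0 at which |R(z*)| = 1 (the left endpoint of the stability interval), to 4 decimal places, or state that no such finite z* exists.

Test eqn y'=λy, z=hλ:
  y_{n+1} = y_n + z·[3/11·y_n + 8/11·y_{n+1}] ⇒ (1 − 8/11z)y_{n+1} = (1 + 3/11z)y_n
  so R(z) = (1 + 3/11z)/(1 − 8/11z).

Need |R(x)|<1, x<0.
x=-1.27: |R|=0.3398
x=-2: |R|=0.1852
x=-10: |R|=0.2088
x=-100: |R|=0.3564
θ=8/11≥1/2 ⇒ |1+3/11x|<|1−8/11x| ∀x<0 ⇒ interval (−∞,0).

interval (−∞, 0).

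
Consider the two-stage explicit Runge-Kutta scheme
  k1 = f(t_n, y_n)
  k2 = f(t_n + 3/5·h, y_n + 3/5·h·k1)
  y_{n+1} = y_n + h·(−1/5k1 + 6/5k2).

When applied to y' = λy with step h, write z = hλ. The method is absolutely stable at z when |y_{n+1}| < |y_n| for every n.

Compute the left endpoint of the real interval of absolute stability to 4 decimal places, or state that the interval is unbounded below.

With y'=λy (z=hλ):
  k1=λy_n ⇒ h·k1=z·y_n;  k2=λ(1+3/5z)y_n ⇒ h·k2=z(1+3/5z)y_n
  y_{n+1}/y_n = 1 − 1/5z + 6/5z(1+3/5z) = 1 + z + 18/25z²
  so R(z) = 1 + z + 18/25z².

Find x<0 with |R(x)|<1.
x=-1.55: |R|=1.1798
R=1: x+18/25x²=0 ⇒ x=−25/18=-1.3889; min R=1−1/(4·18/25)=0.6528>−1
Confirm numerically:
  x=-1.231: |R|=0.86006 <1
  x=-1.014: |R|=0.72630 <1
  x=-0.651: |R|=0.65414 <1
  x=-1.702: |R|=1.38370 >1
  x=-1.671: |R|=1.33941 >1
Interval (-1.3889, 0).

z* = -1.3889.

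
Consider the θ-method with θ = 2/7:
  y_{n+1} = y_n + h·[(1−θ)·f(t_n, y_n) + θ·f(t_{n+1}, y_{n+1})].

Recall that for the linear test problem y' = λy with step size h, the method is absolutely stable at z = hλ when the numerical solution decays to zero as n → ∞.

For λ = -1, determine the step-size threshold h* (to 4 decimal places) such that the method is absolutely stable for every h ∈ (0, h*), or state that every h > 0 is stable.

With y'=λy (z=hλ):
  y_{n+1} = y_n + z·[5/7·y_n + 2/7·y_{n+1}] ⇒ (1 − 2/7z)y_{n+1} = (1 + 5/7z)y_n
  so R(z) = (1 + 5/7z)/(1 − 2/7z).

Boundary: |R(x)|=1, x<0.
x=-1.69: |R|=0.1397
R=−1: 1+5/7x = −1+2/7x ⇒ -3/7x=2 ⇒ x=2/(-3/7)=-4.6667
Confirm numerically:
  x=-4.258: |R|=0.92098 <1
  x=-3.586: |R|=0.77124 <1
  x=-1.961: |R|=0.25682 <1
  x=-5.201: |R|=1.09212 >1
  x=-4.749: |R|=1.01497 >1
Stable set (-4.6667, 0).

(-4.6667,0); λ=-1 ⇒ h* = (14/3)/1 = 4.6667.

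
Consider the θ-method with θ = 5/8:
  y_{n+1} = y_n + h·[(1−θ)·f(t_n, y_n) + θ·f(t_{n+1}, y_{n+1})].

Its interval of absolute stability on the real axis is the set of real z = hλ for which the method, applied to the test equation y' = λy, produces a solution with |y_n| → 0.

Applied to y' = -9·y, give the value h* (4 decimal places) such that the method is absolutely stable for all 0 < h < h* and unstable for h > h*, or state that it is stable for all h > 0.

Test eqn y'=λy, z=hλ:
  y_{n+1} = y_n + z·[3/8·y_n + 5/8·y_{n+1}] ⇒ (1 − 5/8z)y_{n+1} = (1 + 3/8z)y_n
  ⇒ R(z) = (1 + 3/8z)/(1 − 5/8z).

Boundary: |R(x)|=1, x<0.
x=-0.96: |R|=0.4000
x=-2: |R|=0.1111
x=-10: |R|=0.3793
x=-100: |R|=0.5748
θ=5/8≥1/2 ⇒ |1+3/8x|<|1−5/8x| ∀x<0 ⇒ stable on all of ℝ⁻.

(−∞, 0) — no finite endpoint. Any h>0 works for λ=-9.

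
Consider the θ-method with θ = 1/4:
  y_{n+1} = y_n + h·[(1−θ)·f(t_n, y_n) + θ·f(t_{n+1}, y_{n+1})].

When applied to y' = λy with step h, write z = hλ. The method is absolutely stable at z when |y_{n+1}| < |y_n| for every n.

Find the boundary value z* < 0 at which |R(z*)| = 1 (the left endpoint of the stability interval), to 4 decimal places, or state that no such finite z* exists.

Test eqn y'=λy, z=hλ:
  y_{n+1} = y_n + z·[3/4·y_n + 1/4·y_{n+1}] ⇒ (1 − 1/4z)y_{n+1} = (1 + 3/4z)y_n
  R(z) = (1 + 3/4z)/(1 − 1/4z).

Boundary: |R(x)|=1, x<0.
x=-1.01: |R|=0.1936
R=−1: 1+3/4x = −1+1/4x ⇒ -1/2x=2 ⇒ x=2/(-1/2)=-4.0000
Confirm numerically:
  x=-3.710: |R|=0.92477 <1
  x=-3.493: |R|=0.86467 <1
  x=-2.903: |R|=0.68217 <1
  x=-4.505: |R|=1.11875 >1
  x=-4.396: |R|=1.09433 >1
  x=-4.056: |R|=1.01390 >1
So |R|<1 on (-4.0000, 0).

z* = -4.0000.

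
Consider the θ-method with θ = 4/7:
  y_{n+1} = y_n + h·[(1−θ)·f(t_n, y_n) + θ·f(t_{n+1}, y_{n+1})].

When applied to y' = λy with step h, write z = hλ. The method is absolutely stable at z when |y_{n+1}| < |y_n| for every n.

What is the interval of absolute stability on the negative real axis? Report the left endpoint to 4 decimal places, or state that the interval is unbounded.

Test eqn y'=λy, z=hλ:
  y_{n+1} = y_n + z·[3/7·y_n + 4/7·y_{n+1}] ⇒ (1 − 4/7z)y_{n+1} = (1 + 3/7z)y_n
  ⇒ R(z) = (1 + 3/7z)/(1 − 4/7z).

Find x<0 with |R(x)|<1.
x=-1.4: |R|=0.2222
x=-2: |R|=0.0667
x=-10: |R|=0.4894
x=-100: |R|=0.7199
θ=4/7≥1/2 ⇒ |1+3/7x|<|1−4/7x| ∀x<0 ⇒ interval (−∞,0).

(−∞, 0) — no finite endpoint.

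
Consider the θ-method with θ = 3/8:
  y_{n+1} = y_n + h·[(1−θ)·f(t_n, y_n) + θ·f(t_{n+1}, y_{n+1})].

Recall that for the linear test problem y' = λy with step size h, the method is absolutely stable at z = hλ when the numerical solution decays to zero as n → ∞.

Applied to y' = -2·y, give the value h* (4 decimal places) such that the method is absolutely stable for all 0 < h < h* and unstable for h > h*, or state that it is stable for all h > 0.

With y'=λy (z=hλ):
  y_{n+1} = y_n + z·[5/8·y_n + 3/8·y_{n+1}] ⇒ (1 − 3/8z)y_{n+1} = (1 + 5/8z)y_n
  ⇒ R(z) = (1 + 5/8z)/(1 − 3/8z).

Find x<0 with |R(x)|<1.
x=-0.36: |R|=0.6828
R=−1: 1+5/8x = −1+3/8x ⇒ -1/4x=2 ⇒ x=2/(-1/4)=-8.0000
Confirm numerically:
  x=-7.243: |R|=0.94907 <1
  x=-7.223: |R|=0.94762 <1
  x=-6.679: |R|=0.90577 <1
  x=-5.257: |R|=0.76921 <1
  x=-8.113: |R|=1.00699 >1
  x=-8.112: |R|=1.00693 >1
Stable set (-8.0000, 0).

(-8.0000,0); λ=-2 ⇒ h* = (8)/2 = 4.0000.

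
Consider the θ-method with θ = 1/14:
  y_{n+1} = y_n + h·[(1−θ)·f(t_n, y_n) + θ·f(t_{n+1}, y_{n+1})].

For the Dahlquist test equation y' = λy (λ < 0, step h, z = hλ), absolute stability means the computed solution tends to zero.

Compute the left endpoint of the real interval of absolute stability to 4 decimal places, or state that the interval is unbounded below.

left endpoint -2.3333.

Set f=λy, z=hλ:
  y_{n+1} = y_n + z·[13/14·y_n + 1/14·y_{n+1}] ⇒ (1 − 1/14z)y_{n+1} = (1 + 13/14z)y_n
  so R(z) = (1 + 13/14z)/(1 − 1/14z).

Boundary: |R(x)|=1, x<0.
x=-0.65: |R|=0.3788
R=−1: 1+13/14x = −1+1/14x ⇒ -6/7x=2 ⇒ x=2/(-6/7)=-2.3333
Confirm numerically:
  x=-2.103: |R|=0.82835 <1
  x=-1.964: |R|=0.72238 <1
  x=-1.820: |R|=0.61062 <1
  x=-1.402: |R|=0.27438 <1
  x=-2.806: |R|=1.33750 >1
  x=-2.433: |R|=1.07278 >1
  x=-2.363: |R|=1.02176 >1
Stable set (-2.3333, 0).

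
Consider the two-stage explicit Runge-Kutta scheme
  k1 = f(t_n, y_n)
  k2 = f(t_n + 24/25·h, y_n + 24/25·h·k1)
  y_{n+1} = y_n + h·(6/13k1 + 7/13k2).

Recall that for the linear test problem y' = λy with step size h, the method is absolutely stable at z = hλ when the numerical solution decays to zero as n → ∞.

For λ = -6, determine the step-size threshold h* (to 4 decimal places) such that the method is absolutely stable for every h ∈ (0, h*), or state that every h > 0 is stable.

Set f=λy, z=hλ:
  k1=λy_n ⇒ h·k1=z·y_n;  k2=λ(1+24/25z)y_n ⇒ h·k2=z(1+24/25z)y_n
  y_{n+1}/y_n = 1 + 6/13z + 7/13z(1+24/25z) = 1 + z + 168/325z²
  ⇒ R(z) = 1 + z + 168/325z².

Boundary: |R(x)|=1, x<0.
x=-0.71: |R|=0.5506
R=1: x+168/325x²=0 ⇒ x=−325/168=-1.9345; min R=1−1/(4·168/325)=0.5164>−1
Confirm numerically:
  x=-1.805: |R|=0.87915 <1
  x=-1.682: |R|=0.78044 <1
  x=-1.489: |R|=0.65708 <1
  x=-1.168: |R|=0.53720 <1
  x=-2.514: |R|=1.75306 >1
  x=-2.409: |R|=1.59085 >1
  x=-2.306: |R|=1.44281 >1
So |R|<1 on (-1.9345, 0).

(-1.9345,0); λ=-6 ⇒ h* = (325/168)/6 = 0.3224.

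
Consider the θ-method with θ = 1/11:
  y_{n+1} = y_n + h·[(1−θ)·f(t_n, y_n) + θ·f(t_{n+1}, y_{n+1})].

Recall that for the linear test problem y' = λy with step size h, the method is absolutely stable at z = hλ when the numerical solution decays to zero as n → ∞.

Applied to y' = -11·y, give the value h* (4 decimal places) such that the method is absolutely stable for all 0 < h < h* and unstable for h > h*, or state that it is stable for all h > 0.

(-2.4444,0); λ=-11 ⇒ h* = (22/9)/11 = 0.2222.

On y'=λy, z=hλ:
  y_{n+1} = y_n + z·[10/11·y_n + 1/11·y_{n+1}] ⇒ (1 − 1/11z)y_{n+1} = (1 + 10/11z)y_n
  Hence R(z) = (1 + 10/11z)/(1 − 1/11z).

Need |R(x)|<1, x<0.
x=-0.41: |R|=0.6047
R=−1: 1+10/11x = −1+1/11x ⇒ -9/11x=2 ⇒ x=2/(-9/11)=-2.4444
Confirm numerically:
  x=-2.394: |R|=0.96610 <1
  x=-1.948: |R|=0.65493 <1
  x=-1.910: |R|=0.62742 <1
  x=-1.429: |R|=0.26470 <1
  x=-2.650: |R|=1.13553 >1
  x=-2.613: |R|=1.11144 >1
  x=-2.490: |R|=1.03039 >1
Interval (-2.4444, 0).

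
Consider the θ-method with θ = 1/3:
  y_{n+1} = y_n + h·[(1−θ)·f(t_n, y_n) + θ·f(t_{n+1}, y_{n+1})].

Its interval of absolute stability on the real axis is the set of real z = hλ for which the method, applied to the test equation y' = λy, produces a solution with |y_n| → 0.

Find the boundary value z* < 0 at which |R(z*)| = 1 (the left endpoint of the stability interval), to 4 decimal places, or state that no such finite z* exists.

On y'=λy, z=hλ:
  y_{n+1} = y_n + z·[2/3·y_n + 1/3·y_{n+1}] ⇒ (1 − 1/3z)y_{n+1} = (1 + 2/3z)y_n
  so R(z) = (1 + 2/3z)/(1 − 1/3z).

Solve |R(x)|<1 on ℝ⁻.
x=-0.61: |R|=0.4931
R=−1: 1+2/3x = −1+1/3x ⇒ -1/3x=2 ⇒ x=2/(-1/3)=-6.0000
Confirm numerically:
  x=-5.894: |R|=0.98808 <1
  x=-5.233: |R|=0.90684 <1
  x=-4.583: |R|=0.81313 <1
  x=-6.522: |R|=1.05482 >1
  x=-6.375: |R|=1.04000 >1
Stable set (-6.0000, 0).

z* = -6.0000.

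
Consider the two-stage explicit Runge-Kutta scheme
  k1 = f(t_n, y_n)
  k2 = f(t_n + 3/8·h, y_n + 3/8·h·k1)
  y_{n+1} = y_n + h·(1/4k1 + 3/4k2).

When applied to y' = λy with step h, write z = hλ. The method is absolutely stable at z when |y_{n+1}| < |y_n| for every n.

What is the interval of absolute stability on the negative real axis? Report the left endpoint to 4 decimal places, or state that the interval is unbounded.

(-3.5556, 0).

Test eqn y'=λy, z=hλ:
  k1=λy_n ⇒ h·k1=z·y_n;  k2=λ(1+3/8z)y_n ⇒ h·k2=z(1+3/8z)y_n
  y_{n+1}/y_n = 1 + 1/4z + 3/4z(1+3/8z) = 1 + z + 9/32z²
  so R(z) = 1 + z + 9/32z².

Need |R(x)|<1, x<0.
x=-0.36: |R|=0.6764
R=1: x+9/32x²=0 ⇒ x=−32/9=-3.5556; min R=1−1/(4·9/32)=0.1111>−1
Confirm numerically:
  x=-3.446: |R|=0.89382 <1
  x=-1.882: |R|=0.11417 <1
  x=-1.799: |R|=0.11124 <1
  x=-4.086: |R|=1.60958 >1
  x=-4.008: |R|=1.51002 >1
  x=-3.707: |R|=1.15790 >1
Stable set (-3.5556, 0).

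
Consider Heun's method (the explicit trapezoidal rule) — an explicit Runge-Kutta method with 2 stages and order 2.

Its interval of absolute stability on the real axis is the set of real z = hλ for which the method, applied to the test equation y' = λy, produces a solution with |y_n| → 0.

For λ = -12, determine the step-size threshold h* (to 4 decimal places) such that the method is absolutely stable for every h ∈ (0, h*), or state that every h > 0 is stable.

Test eqn y'=λy, z=hλ:
  order 2, 2-stage ⇒ R(z)=1+z+z^2/2
  (e.g. R(-0.33)=0.72445, |R|=0.72445)

Solve |R(x)|<1 on ℝ⁻.
x=-0.33: |R|=0.7245
|R(-2.32)|=1.3712 |R(-1.4)|=0.5800 |R(-0.81)|=0.5181
Bisect:
  x_lo=-2.6826 |R|=1.9156  x_hi=-0.3258 |R|=0.7273
  mid=-1.50417 |R|=0.62710 →hi
  mid=-2.09338 |R|=1.09774 →lo
  mid=-1.79878 |R|=0.81902 →hi
  mid=-1.94608 |R|=0.94753 →hi
  mid=-2.01973 |R|=1.01993 →lo
  mid=-1.98291 |R|=0.98305 →hi
  mid=-2.00132 |R|=1.00132 →lo
  ...
  [-2.00003,-1.99988] ⇒ x*=-2.0000
Stable set (-2.0000, 0).

(-2.0000,0); λ=-12 ⇒ h* = 0.1667.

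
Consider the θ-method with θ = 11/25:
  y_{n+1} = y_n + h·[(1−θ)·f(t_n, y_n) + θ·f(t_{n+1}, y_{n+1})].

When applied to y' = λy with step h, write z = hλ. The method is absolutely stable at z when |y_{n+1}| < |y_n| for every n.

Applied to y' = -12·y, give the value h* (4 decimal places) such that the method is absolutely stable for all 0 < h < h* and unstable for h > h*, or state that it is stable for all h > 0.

(-16.6667,0); λ=-12 ⇒ h* = (50/3)/12 = 1.3889.

Test eqn y'=λy, z=hλ:
  y_{n+1} = y_n + z·[14/25·y_n + 11/25·y_{n+1}] ⇒ (1 − 11/25z)y_{n+1} = (1 + 14/25z)y_n
  so R(z) = (1 + 14/25z)/(1 − 11/25z).

Find x<0 with |R(x)|<1.
x=-1.54: |R|=0.0820
R=−1: 1+14/25x = −1+11/25x ⇒ -3/25x=2 ⇒ x=2/(-3/25)=-16.6667
Confirm numerically:
  x=-12.595: |R|=0.92531 <1
  x=-12.491: |R|=0.92286 <1
  x=-9.042: |R|=0.81622 <1
  x=-16.993: |R|=1.00462 >1
  x=-16.884: |R|=1.00309 >1
Stable set (-16.6667, 0).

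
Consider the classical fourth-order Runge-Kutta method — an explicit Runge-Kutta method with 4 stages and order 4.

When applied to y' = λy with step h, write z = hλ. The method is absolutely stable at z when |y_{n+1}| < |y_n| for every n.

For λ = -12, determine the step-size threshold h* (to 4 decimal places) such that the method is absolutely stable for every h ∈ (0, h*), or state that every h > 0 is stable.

(-2.7853,0); λ=-12 ⇒ h* = 0.2321.

Set f=λy, z=hλ:
  order 4, 4-stage ⇒ R(z)=1+z+z^2/2+z^3/6+z^4/24
  (e.g. R(-1.01)=0.37169, |R|=0.37169)

Boundary: |R(x)|=1, x<0.
x=-1.01: |R|=0.3717
|R(-2.38)|=0.5422 |R(-0.94)|=0.3959 |R(-0.91)|=0.4070
Bisect:
  x_lo=-3.5207 |R|=2.8054  x_hi=-0.3392 |R|=0.7124
  mid=-1.92996 |R|=0.31238 →hi
  mid=-2.72532 |R|=0.91328 →hi
  mid=-3.12300 |R|=1.64054 →lo
  mid=-2.92416 |R|=1.23037 →lo
  mid=-2.82474 |R|=1.06112 →lo
  mid=-2.77503 |R|=0.98464 →hi
  mid=-2.79989 |R|=1.02222 →lo
  ...
  [-2.78532,-2.78513] ⇒ x*=-2.7853
Interval (-2.7853, 0).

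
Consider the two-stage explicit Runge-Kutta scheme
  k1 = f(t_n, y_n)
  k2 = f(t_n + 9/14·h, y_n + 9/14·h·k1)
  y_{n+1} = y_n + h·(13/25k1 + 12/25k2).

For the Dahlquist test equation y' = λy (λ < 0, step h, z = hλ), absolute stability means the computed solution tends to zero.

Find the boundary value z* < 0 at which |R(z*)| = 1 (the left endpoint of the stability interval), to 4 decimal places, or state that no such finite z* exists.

With y'=λy (z=hλ):
  k1=λy_n ⇒ h·k1=z·y_n;  k2=λ(1+9/14z)y_n ⇒ h·k2=z(1+9/14z)y_n
  y_{n+1}/y_n = 1 + 13/25z + 12/25z(1+9/14z) = 1 + z + 54/175z²
  R(z) = 1 + z + 54/175z².

Need |R(x)|<1, x<0.
x=-1.25: |R|=0.2321
R=1: x+54/175x²=0 ⇒ x=−175/54=-3.2407; min R=1−1/(4·54/175)=0.1898>−1
Confirm numerically:
  x=-2.866: |R|=0.66859 <1
  x=-2.791: |R|=0.61267 <1
  x=-2.418: |R|=0.38613 <1
  x=-3.525: |R|=1.30919 >1
  x=-3.429: |R|=1.19920 >1
  x=-3.357: |R|=1.12043 >1
Interval (-3.2407, 0).

left endpoint -3.2407.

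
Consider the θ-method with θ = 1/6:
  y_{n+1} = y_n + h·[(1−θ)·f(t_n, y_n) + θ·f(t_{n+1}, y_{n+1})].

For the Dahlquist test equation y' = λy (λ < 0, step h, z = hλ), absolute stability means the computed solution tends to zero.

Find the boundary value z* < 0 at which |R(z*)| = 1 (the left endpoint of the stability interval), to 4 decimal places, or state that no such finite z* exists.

z* = -3.0000.

Test eqn y'=λy, z=hλ:
  y_{n+1} = y_n + z·[5/6·y_n + 1/6·y_{n+1}] ⇒ (1 − 1/6z)y_{n+1} = (1 + 5/6z)y_n
  ⇒ R(z) = (1 + 5/6z)/(1 − 1/6z).

Boundary: |R(x)|=1, x<0.
x=-0.61: |R|=0.4463
R=−1: 1+5/6x = −1+1/6x ⇒ -2/3x=2 ⇒ x=2/(-2/3)=-3.0000
Confirm numerically:
  x=-2.959: |R|=0.98169 <1
  x=-2.526: |R|=0.77762 <1
  x=-1.426: |R|=0.15217 <1
  x=-3.385: |R|=1.16409 >1
  x=-3.055: |R|=1.02430 >1
So |R|<1 on (-3.0000, 0).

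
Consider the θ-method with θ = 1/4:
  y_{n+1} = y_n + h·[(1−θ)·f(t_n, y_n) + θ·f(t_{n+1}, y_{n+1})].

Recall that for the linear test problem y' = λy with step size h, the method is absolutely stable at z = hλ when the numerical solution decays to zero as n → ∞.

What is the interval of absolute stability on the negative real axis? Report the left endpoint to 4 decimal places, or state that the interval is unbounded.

(-4.0000, 0).

On y'=λy, z=hλ:
  y_{n+1} = y_n + z·[3/4·y_n + 1/4·y_{n+1}] ⇒ (1 − 1/4z)y_{n+1} = (1 + 3/4z)y_n
  ⇒ R(z) = (1 + 3/4z)/(1 − 1/4z).

Find x<0 with |R(x)|<1.
x=-0.31: |R|=0.7123
R=−1: 1+3/4x = −1+1/4x ⇒ -1/2x=2 ⇒ x=2/(-1/2)=-4.0000
Confirm numerically:
  x=-3.273: |R|=0.80008 <1
  x=-2.423: |R|=0.50895 <1
  x=-1.660: |R|=0.17314 <1
  x=-4.177: |R|=1.04329 >1
  x=-4.135: |R|=1.03319 >1
So |R|<1 on (-4.0000, 0).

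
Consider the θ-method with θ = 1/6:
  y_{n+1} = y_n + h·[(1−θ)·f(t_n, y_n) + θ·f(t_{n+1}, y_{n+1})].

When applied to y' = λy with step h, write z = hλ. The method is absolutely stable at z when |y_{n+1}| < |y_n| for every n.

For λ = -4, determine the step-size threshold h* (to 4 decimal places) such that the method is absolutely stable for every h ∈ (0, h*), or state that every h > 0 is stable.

Test eqn y'=λy, z=hλ:
  y_{n+1} = y_n + z·[5/6·y_n + 1/6·y_{n+1}] ⇒ (1 − 1/6z)y_{n+1} = (1 + 5/6z)y_n
  R(z) = (1 + 5/6z)/(1 − 1/6z).

Need |R(x)|<1, x<0.
x=-1.19: |R|=0.0070
R=−1: 1+5/6x = −1+1/6x ⇒ -2/3x=2 ⇒ x=2/(-2/3)=-3.0000
Confirm numerically:
  x=-2.852: |R|=0.93312 <1
  x=-2.435: |R|=0.73207 <1
  x=-1.996: |R|=0.49775 <1
  x=-1.758: |R|=0.35963 <1
  x=-3.480: |R|=1.20253 >1
  x=-3.212: |R|=1.09205 >1
Interval (-3.0000, 0).

(-3.0000,0); λ=-4 ⇒ h* = (3)/4 = 0.7500.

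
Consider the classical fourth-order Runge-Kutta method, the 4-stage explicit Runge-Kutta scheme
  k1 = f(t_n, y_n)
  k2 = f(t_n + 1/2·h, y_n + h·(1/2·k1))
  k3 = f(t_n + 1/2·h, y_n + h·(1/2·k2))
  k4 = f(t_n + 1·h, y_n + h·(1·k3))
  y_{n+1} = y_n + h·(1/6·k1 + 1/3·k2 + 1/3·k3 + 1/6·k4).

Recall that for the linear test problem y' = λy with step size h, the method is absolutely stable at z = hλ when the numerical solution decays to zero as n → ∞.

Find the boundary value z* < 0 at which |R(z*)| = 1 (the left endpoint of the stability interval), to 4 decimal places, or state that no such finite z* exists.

Set f=λy, z=hλ:
  order 4, 4-stage ⇒ R(z)=1+z+z^2/2+z^3/6+z^4/24
  (e.g. R(-1.55)=0.27110, |R|=0.27110)

Find x<0 with |R(x)|<1.
x=-1.55: |R|=0.2711
|R(-2.97)|=1.3161 |R(-2.41)|=0.5667 |R(-1.92)|=0.3098
Bisect:
  x_lo=-3.2944 |R|=2.0810  x_hi=-0.0971 |R|=0.9075
  mid=-1.69574 |R|=0.27386 →hi
  mid=-2.49507 |R|=0.64363 →hi
  mid=-2.89474 |R|=1.17794 →lo
  mid=-2.69490 |R|=0.87206 →hi
  mid=-2.79482 |R|=1.01446 →lo
  mid=-2.74486 |R|=0.94073 →hi
  mid=-2.76984 |R|=0.97695 →hi
  ...
  [-2.78545,-2.78526] ⇒ x*=-2.7853
So |R|<1 on (-2.7853, 0).

left endpoint -2.7853.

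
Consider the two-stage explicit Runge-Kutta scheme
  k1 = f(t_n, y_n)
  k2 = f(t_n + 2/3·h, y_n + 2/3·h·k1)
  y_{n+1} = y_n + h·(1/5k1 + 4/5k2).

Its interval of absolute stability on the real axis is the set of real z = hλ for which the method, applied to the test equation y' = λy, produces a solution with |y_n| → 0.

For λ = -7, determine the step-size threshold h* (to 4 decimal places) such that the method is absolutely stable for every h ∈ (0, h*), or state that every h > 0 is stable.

(-1.8750,0); λ=-7 ⇒ h* = (15/8)/7 = 0.2679.

On y'=λy, z=hλ:
  k1=λy_n ⇒ h·k1=z·y_n;  k2=λ(1+2/3z)y_n ⇒ h·k2=z(1+2/3z)y_n
  y_{n+1}/y_n = 1 + 1/5z + 4/5z(1+2/3z) = 1 + z + 8/15z²
  ⇒ R(z) = 1 + z + 8/15z².

Solve |R(x)|<1 on ℝ⁻.
x=-0.47: |R|=0.6478
R=1: x+8/15x²=0 ⇒ x=−15/8=-1.8750; min R=1−1/(4·8/15)=0.5312>−1
Confirm numerically:
  x=-1.251: |R|=0.58367 <1
  x=-1.200: |R|=0.56800 <1
  x=-1.175: |R|=0.56133 <1
  x=-0.831: |R|=0.53730 <1
  x=-2.309: |R|=1.53446 >1
  x=-2.107: |R|=1.26071 >1
  x=-2.085: |R|=1.23352 >1
So |R|<1 on (-1.8750, 0).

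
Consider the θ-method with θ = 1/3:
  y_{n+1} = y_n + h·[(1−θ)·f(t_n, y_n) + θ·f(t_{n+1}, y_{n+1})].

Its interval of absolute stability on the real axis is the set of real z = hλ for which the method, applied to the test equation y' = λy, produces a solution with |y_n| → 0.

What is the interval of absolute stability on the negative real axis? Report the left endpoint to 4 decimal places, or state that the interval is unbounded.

On y'=λy, z=hλ:
  y_{n+1} = y_n + z·[2/3·y_n + 1/3·y_{n+1}] ⇒ (1 − 1/3z)y_{n+1} = (1 + 2/3z)y_n
  Hence R(z) = (1 + 2/3z)/(1 − 1/3z).

Need |R(x)|<1, x<0.
x=-1.17: |R|=0.1583
R=−1: 1+2/3x = −1+1/3x ⇒ -1/3x=2 ⇒ x=2/(-1/3)=-6.0000
Confirm numerically:
  x=-4.990: |R|=0.87359 <1
  x=-2.995: |R|=0.49875 <1
  x=-2.611: |R|=0.39601 <1
  x=-6.369: |R|=1.03939 >1
  x=-6.155: |R|=1.01693 >1
Interval (-6.0000, 0).

(-6.0000, 0).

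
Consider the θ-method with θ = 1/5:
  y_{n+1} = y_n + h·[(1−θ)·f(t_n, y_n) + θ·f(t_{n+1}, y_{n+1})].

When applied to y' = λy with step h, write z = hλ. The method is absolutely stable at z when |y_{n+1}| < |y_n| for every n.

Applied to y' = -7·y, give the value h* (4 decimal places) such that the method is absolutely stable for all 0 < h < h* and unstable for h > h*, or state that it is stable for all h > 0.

(-3.3333,0); λ=-7 ⇒ h* = (10/3)/7 = 0.4762.

Test eqn y'=λy, z=hλ:
  y_{n+1} = y_n + z·[4/5·y_n + 1/5·y_{n+1}] ⇒ (1 − 1/5z)y_{n+1} = (1 + 4/5z)y_n
  ⇒ R(z) = (1 + 4/5z)/(1 − 1/5z).

Need |R(x)|<1, x<0.
x=-0.41: |R|=0.6211
R=−1: 1+4/5x = −1+1/5x ⇒ -3/5x=2 ⇒ x=2/(-3/5)=-3.3333
Confirm numerically:
  x=-2.915: |R|=0.84144 <1
  x=-2.444: |R|=0.64159 <1
  x=-1.776: |R|=0.31051 <1
  x=-1.498: |R|=0.15266 <1
  x=-3.647: |R|=1.10882 >1
  x=-3.369: |R|=1.01279 >1
Interval (-3.3333, 0).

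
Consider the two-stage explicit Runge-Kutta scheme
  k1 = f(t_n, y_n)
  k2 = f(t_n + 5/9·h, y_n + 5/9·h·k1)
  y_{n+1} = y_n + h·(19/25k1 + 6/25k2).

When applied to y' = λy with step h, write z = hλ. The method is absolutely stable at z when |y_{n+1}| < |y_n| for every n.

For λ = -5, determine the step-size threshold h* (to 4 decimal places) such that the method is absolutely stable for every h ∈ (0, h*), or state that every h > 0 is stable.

(-7.5000,0); λ=-5 ⇒ h* = (15/2)/5 = 1.5000.

With y'=λy (z=hλ):
  k1=λy_n ⇒ h·k1=z·y_n;  k2=λ(1+5/9z)y_n ⇒ h·k2=z(1+5/9z)y_n
  y_{n+1}/y_n = 1 + 19/25z + 6/25z(1+5/9z) = 1 + z + 2/15z²
  R(z) = 1 + z + 2/15z².

Solve |R(x)|<1 on ℝ⁻.
x=-0.71: |R|=0.3572
R=1: x+2/15x²=0 ⇒ x=−15/2=-7.5000; min R=1−1/(4·2/15)=-0.8750>−1
Confirm numerically:
  x=-7.409: |R|=0.91010 <1
  x=-6.993: |R|=0.52727 <1
  x=-6.451: |R|=0.09772 <1
  x=-4.200: |R|=0.84800 <1
  x=-7.870: |R|=1.38825 >1
  x=-7.866: |R|=1.38386 >1
  x=-7.559: |R|=1.05946 >1
Stable set (-7.5000, 0).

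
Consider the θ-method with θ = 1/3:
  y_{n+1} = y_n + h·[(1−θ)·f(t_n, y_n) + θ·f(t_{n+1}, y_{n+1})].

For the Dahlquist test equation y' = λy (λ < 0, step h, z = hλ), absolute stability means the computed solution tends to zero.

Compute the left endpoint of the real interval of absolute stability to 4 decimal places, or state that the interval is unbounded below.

z* = -6.0000.

On y'=λy, z=hλ:
  y_{n+1} = y_n + z·[2/3·y_n + 1/3·y_{n+1}] ⇒ (1 − 1/3z)y_{n+1} = (1 + 2/3z)y_n
  ⇒ R(z) = (1 + 2/3z)/(1 − 1/3z).

Solve |R(x)|<1 on ℝ⁻.
x=-0.45: |R|=0.6087
R=−1: 1+2/3x = −1+1/3x ⇒ -1/3x=2 ⇒ x=2/(-1/3)=-6.0000
Confirm numerically:
  x=-5.116: |R|=0.89108 <1
  x=-4.878: |R|=0.85758 <1
  x=-2.710: |R|=0.42382 <1
  x=-6.172: |R|=1.01875 >1
  x=-6.164: |R|=1.01790 >1
Interval (-6.0000, 0).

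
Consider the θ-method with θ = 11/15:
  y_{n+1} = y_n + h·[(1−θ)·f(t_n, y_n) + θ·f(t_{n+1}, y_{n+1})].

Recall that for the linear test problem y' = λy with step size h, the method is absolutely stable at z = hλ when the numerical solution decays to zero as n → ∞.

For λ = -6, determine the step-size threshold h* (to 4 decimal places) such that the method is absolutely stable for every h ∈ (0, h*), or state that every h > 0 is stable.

interval (−∞, 0). Any h>0 works for λ=-6.

With y'=λy (z=hλ):
  y_{n+1} = y_n + z·[4/15·y_n + 11/15·y_{n+1}] ⇒ (1 − 11/15z)y_{n+1} = (1 + 4/15z)y_n
  so R(z) = (1 + 4/15z)/(1 − 11/15z).

Find x<0 with |R(x)|<1.
x=-1.32: |R|=0.3293
x=-2: |R|=0.1892
x=-10: |R|=0.2000
x=-100: |R|=0.3453
θ=11/15≥1/2 ⇒ |1+4/15x|<|1−11/15x| ∀x<0 ⇒ stable on all of ℝ⁻.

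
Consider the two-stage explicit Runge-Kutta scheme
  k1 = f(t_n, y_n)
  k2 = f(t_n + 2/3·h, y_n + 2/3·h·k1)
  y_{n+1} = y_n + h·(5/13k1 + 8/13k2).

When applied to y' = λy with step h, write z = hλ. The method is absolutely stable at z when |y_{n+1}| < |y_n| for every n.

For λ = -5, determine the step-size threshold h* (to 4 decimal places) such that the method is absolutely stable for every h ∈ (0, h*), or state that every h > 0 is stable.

(-2.4375,0); λ=-5 ⇒ h* = (39/16)/5 = 0.4875.

Set f=λy, z=hλ:
  k1=λy_n ⇒ h·k1=z·y_n;  k2=λ(1+2/3z)y_n ⇒ h·k2=z(1+2/3z)y_n
  y_{n+1}/y_n = 1 + 5/13z + 8/13z(1+2/3z) = 1 + z + 16/39z²
  ⇒ R(z) = 1 + z + 16/39z².

Boundary: |R(x)|=1, x<0.
x=-1.53: |R|=0.4304
R=1: x+16/39x²=0 ⇒ x=−39/16=-2.4375; min R=1−1/(4·16/39)=0.3906>−1
Confirm numerically:
  x=-2.377: |R|=0.94100 <1
  x=-2.307: |R|=0.87649 <1
  x=-1.370: |R|=0.40001 <1
  x=-1.236: |R|=0.39075 <1
  x=-2.845: |R|=1.47563 >1
  x=-2.842: |R|=1.47163 >1
  x=-2.553: |R|=1.12097 >1
Interval (-2.4375, 0).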